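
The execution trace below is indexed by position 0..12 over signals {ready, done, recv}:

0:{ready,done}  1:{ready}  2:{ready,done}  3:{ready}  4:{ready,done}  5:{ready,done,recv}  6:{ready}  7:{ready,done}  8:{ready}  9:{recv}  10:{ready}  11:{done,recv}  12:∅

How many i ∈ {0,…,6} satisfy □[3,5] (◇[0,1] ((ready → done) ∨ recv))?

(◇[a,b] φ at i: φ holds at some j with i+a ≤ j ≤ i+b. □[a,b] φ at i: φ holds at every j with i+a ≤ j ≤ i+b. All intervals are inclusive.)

7

Evaluate at each i in [0,6]:
  i=0: ✓ (all of [3,5])
  i=1: ✓ (all of [4,6])
  i=2: ✓ (all of [5,7])
  i=3: ✓ (all of [6,8])
  i=4: ✓ (all of [7,9])
  i=5: ✓ (all of [8,10])
  i=6: ✓ (all of [9,11])
Positions where it holds: {0, 1, 2, 3, 4, 5, 6} → 7.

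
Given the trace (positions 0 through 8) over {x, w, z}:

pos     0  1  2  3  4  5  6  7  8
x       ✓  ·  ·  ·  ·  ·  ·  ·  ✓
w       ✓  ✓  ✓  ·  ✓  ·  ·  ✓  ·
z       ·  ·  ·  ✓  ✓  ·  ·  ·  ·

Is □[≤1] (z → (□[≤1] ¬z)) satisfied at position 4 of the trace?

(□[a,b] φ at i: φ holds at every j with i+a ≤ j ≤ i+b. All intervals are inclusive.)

Check (z → (□[≤1] ¬z)) at every j in [4,5]:
  j=4: antecedent true; consequent fails at 4 → ✗
  j=5: antecedent false → ✓
Fails at j=4 → formula fails.

False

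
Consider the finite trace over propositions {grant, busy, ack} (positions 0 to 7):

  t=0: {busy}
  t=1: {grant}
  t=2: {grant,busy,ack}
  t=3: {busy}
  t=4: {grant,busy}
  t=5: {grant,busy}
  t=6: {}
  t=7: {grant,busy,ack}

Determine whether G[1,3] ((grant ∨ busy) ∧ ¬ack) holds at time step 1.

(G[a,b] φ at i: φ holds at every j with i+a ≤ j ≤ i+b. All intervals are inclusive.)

Does not hold

Check ((grant ∨ busy) ∧ ¬ack) at every j in [2,4]:
  j=2: false
  j=3: true
  j=4: true
Fails at j=2 → formula fails.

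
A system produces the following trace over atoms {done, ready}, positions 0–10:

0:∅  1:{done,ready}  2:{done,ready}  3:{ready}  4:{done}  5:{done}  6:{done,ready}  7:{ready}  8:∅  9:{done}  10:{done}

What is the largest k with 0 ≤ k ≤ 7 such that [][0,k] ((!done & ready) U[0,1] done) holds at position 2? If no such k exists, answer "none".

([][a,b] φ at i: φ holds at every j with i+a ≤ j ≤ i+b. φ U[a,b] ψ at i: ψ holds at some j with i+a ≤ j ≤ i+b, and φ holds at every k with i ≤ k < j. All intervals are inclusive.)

4

((!done & ready) U[0,1] done) must hold from j=2 onward; find where it first fails.
  j=2: holds
  j=3: holds
  j=4: holds
  j=5: holds
  j=6: holds
  j=7: fails
Holds on [2,6], so largest k = 4.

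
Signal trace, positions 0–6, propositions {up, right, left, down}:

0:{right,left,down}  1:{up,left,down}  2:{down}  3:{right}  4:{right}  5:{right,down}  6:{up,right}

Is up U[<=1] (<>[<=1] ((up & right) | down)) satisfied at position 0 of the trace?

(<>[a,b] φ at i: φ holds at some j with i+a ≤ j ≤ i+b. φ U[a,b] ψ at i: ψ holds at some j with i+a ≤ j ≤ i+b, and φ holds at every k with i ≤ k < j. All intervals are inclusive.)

Need some j in [0,1] with <>[<=1] ((up & right) | down), and up at every k in [0,j-1].
  j=0: <>[<=1] ((up & right) | down) holds; no prefix to check → satisfied.

Yes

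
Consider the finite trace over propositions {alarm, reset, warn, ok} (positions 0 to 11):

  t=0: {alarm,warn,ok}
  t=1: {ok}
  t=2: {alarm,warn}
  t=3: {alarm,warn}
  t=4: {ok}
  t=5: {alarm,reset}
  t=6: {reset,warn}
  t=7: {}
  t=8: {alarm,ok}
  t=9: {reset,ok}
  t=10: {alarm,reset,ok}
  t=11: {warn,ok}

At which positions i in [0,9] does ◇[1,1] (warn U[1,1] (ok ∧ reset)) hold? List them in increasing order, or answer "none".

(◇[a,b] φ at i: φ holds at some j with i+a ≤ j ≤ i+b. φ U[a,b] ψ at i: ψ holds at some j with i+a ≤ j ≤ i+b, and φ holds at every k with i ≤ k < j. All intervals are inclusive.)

Evaluate at each i in [0,9]:
  i=0: ✗ (none in [1,1])
  i=1: ✗ (none in [2,2])
  i=2: ✗ (none in [3,3])
  i=3: ✗ (none in [4,4])
  i=4: ✗ (none in [5,5])
  i=5: ✗ (none in [6,6])
  i=6: ✗ (none in [7,7])
  i=7: ✗ (none in [8,8])
  i=8: ✗ (none in [9,9])
  i=9: ✗ (none in [10,10])

none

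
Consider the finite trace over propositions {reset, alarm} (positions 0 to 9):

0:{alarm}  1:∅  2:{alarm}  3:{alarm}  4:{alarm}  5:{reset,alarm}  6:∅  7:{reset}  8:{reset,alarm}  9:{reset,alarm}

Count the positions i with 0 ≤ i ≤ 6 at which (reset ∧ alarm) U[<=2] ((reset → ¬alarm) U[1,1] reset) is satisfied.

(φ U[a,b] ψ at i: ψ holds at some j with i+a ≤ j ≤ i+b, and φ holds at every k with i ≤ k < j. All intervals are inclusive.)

3

Evaluate at each i in [0,6]:
  i=0: ✗ (no rhs in [0,2])
  i=1: ✗ (no rhs in [1,3])
  i=2: ✗ (lhs fails at k=2 before rhs at j=4)
  i=3: ✗ (lhs fails at k=3 before rhs at j=4)
  i=4: ✓ (rhs at j=4)
  i=5: ✓ (rhs at j=6; lhs holds on [5,5])
  i=6: ✓ (rhs at j=6)
Positions where it holds: {4, 5, 6} → 3.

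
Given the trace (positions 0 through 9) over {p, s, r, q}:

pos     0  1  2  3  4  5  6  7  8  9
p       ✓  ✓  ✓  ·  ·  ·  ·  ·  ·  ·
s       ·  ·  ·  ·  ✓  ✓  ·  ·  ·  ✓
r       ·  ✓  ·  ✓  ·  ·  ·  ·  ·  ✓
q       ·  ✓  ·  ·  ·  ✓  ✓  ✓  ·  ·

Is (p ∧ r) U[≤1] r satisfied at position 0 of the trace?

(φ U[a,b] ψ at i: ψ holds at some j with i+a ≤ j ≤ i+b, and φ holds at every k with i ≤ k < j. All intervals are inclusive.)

False

Need some j in [0,1] with r, and (p ∧ r) at every k in [0,j-1].
  j=0: r false.
  j=1: r holds, but (p ∧ r) fails at k=0 → not this j.
No j in the window works → until fails.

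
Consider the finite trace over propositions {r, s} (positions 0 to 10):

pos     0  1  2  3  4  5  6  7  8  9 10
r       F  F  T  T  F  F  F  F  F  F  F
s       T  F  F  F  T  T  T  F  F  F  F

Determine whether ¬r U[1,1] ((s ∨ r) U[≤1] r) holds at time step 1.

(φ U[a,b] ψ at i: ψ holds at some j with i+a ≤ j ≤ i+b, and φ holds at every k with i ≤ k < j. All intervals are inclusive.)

Need some j in [2,2] with ((s ∨ r) U[≤1] r), and ¬r at every k in [1,j-1].
  j=2: ((s ∨ r) U[≤1] r) holds; ¬r holds at every k in [1,1] → satisfied.

True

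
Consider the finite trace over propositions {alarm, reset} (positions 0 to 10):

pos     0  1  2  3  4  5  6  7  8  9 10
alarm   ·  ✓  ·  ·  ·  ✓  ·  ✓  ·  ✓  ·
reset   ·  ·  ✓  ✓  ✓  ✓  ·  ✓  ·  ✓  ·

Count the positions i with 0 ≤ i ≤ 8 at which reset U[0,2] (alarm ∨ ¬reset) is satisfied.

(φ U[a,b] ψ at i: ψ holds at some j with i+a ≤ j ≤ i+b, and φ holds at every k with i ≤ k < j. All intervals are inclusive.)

8

Evaluate at each i in [0,8]:
  i=0: ✓ (rhs at j=0)
  i=1: ✓ (rhs at j=1)
  i=2: ✗ (no rhs in [2,4])
  i=3: ✓ (rhs at j=5; lhs holds on [3,4])
  i=4: ✓ (rhs at j=5; lhs holds on [4,4])
  i=5: ✓ (rhs at j=5)
  i=6: ✓ (rhs at j=6)
  i=7: ✓ (rhs at j=7)
  i=8: ✓ (rhs at j=8)
Positions where it holds: {0, 1, 3, 4, 5, 6, 7, 8} → 8.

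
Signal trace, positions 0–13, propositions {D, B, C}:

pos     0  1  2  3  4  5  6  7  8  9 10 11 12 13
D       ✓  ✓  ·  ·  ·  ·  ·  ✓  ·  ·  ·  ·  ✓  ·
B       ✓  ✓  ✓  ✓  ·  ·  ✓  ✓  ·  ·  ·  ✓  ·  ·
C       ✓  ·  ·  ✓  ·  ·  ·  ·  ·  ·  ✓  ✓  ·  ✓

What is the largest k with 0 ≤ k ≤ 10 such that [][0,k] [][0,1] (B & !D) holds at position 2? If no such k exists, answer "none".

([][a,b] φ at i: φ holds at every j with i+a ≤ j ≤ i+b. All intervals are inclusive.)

[][0,1] (B & !D) must hold from j=2 onward; find where it first fails.
  j=2: holds
  j=3: fails
Holds on [2,2], so largest k = 0.

0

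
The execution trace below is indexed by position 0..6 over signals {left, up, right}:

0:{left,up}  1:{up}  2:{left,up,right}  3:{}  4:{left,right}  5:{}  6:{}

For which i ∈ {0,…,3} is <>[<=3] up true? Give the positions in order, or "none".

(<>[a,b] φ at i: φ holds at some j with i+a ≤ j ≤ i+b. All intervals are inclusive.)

Evaluate at each i in [0,3]:
  i=0: ✓ (witness j=0)
  i=1: ✓ (witness j=1)
  i=2: ✓ (witness j=2)
  i=3: ✗ (none in [3,6])

0, 1, 2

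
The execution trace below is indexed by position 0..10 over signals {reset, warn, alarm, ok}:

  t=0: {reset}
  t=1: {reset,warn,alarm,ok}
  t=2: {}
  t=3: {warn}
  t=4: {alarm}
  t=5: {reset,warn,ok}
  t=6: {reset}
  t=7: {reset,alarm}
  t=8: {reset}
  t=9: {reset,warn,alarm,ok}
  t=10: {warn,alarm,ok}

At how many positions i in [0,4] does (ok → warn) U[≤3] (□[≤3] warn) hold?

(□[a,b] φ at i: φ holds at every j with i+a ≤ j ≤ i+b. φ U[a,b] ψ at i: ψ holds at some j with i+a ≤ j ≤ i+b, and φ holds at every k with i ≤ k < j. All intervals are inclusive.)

Evaluate at each i in [0,4]:
  i=0: ✗ (no rhs in [0,3])
  i=1: ✗ (no rhs in [1,4])
  i=2: ✗ (no rhs in [2,5])
  i=3: ✗ (no rhs in [3,6])
  i=4: ✗ (no rhs in [4,7])
Positions where it holds: {} → 0.

0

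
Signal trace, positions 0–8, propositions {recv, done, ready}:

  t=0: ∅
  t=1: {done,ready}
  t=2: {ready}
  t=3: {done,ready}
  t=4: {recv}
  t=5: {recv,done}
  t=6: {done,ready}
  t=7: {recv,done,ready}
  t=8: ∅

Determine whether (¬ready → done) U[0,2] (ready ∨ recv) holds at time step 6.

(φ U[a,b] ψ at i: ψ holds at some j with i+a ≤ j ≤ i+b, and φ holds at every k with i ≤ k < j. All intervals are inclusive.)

Holds

Need some j in [6,8] with (ready ∨ recv), and (¬ready → done) at every k in [6,j-1].
  j=6: (ready ∨ recv) holds; no prefix to check → satisfied.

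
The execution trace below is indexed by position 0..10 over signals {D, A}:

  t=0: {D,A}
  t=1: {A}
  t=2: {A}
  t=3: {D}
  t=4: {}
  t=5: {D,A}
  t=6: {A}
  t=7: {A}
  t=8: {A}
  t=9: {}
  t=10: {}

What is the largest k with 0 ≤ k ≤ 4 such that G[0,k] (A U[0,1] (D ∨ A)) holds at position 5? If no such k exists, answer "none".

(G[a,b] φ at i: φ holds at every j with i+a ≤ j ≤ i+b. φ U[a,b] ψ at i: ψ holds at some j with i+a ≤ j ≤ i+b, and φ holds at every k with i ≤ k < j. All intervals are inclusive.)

(A U[0,1] (D ∨ A)) must hold from j=5 onward; find where it first fails.
  j=5: holds
  j=6: holds
  j=7: holds
  j=8: holds
  j=9: fails
Holds on [5,8], so largest k = 3.

3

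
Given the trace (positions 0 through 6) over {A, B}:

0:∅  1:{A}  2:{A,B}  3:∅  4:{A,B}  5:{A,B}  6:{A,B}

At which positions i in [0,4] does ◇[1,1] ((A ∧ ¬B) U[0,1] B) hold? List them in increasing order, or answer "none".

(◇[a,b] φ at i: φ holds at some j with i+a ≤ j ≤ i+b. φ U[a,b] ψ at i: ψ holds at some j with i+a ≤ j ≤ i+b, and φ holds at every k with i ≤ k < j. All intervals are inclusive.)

Evaluate at each i in [0,4]:
  i=0: ✓ (witness j=1)
  i=1: ✓ (witness j=2)
  i=2: ✗ (none in [3,3])
  i=3: ✓ (witness j=4)
  i=4: ✓ (witness j=5)

0, 1, 3, 4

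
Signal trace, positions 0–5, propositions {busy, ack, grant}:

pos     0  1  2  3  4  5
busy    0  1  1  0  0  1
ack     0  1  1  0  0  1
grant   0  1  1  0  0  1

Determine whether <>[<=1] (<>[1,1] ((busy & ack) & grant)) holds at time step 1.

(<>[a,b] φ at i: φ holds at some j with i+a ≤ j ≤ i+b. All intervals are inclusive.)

Holds

Check <>[1,1] ((busy & ack) & grant) at each j in [1,2]:
  j=1: holds (witness at 2)
  j=2: fails (none in [3,3])
Found at j=1 → formula holds.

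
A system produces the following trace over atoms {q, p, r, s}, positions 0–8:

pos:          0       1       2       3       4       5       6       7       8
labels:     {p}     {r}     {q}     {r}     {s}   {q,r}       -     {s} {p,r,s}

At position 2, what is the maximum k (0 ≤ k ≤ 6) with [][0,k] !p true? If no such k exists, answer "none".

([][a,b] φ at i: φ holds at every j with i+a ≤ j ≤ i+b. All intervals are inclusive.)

5

!p must hold from j=2 onward; find where it first fails.
  j=2: holds
  j=3: holds
  j=4: holds
  j=5: holds
  j=6: holds
  j=7: holds
  j=8: fails
Holds on [2,7], so largest k = 5.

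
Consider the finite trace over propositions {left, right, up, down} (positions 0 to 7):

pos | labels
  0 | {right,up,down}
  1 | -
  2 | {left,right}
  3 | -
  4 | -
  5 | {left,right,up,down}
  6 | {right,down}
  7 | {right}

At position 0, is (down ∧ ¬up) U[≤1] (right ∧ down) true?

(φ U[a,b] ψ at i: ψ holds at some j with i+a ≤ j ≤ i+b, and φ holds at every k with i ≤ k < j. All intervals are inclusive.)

Need some j in [0,1] with (right ∧ down), and (down ∧ ¬up) at every k in [0,j-1].
  j=0: (right ∧ down) holds; no prefix to check → satisfied.

Holds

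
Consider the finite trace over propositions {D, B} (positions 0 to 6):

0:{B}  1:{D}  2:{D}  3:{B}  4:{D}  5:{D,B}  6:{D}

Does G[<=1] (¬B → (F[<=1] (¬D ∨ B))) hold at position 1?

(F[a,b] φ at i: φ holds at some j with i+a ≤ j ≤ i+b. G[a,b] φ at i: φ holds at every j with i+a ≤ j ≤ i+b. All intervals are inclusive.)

False

Check (¬B → (F[<=1] (¬D ∨ B))) at every j in [1,2]:
  j=1: antecedent true; consequent fails (none in [1,2]) → ✗
  j=2: antecedent true; consequent holds (witness at 3) → ✓
Fails at j=1 → formula fails.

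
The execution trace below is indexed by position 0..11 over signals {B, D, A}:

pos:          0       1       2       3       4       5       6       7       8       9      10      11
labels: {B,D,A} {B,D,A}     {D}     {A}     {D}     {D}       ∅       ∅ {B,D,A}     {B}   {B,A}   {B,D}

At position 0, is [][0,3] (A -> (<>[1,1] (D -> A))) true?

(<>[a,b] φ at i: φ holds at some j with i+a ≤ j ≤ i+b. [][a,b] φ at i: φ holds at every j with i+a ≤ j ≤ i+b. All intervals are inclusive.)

Check (A -> (<>[1,1] (D -> A))) at every j in [0,3]:
  j=0: antecedent true; consequent holds (witness at 1) → ✓
  j=1: antecedent true; consequent fails (none in [2,2]) → ✗
  j=2: antecedent false → ✓
  j=3: antecedent true; consequent fails (none in [4,4]) → ✗
Fails at j=1 → formula fails.

False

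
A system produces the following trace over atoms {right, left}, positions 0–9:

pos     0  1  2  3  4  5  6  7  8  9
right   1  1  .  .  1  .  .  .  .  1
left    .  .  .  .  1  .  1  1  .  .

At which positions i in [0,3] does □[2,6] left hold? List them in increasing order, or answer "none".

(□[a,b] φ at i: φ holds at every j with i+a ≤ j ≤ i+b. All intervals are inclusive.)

none

Evaluate at each i in [0,3]:
  i=0: ✗ (fails at j=2)
  i=1: ✗ (fails at j=3)
  i=2: ✗ (fails at j=5)
  i=3: ✗ (fails at j=5)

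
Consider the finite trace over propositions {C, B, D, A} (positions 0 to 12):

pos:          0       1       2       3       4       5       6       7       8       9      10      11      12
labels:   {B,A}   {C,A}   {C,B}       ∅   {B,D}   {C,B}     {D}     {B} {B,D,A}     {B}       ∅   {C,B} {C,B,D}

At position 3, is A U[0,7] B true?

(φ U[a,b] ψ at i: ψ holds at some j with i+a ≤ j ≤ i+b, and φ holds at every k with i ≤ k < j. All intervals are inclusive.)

Need some j in [3,10] with B, and A at every k in [3,j-1].
  j=3: B false.
  j=4: B holds, but A fails at k=3 → not this j.
  j=5: B holds, but A fails at k=3 → not this j.
  j=6: B false.
  j=7: B holds, but A fails at k=3 → not this j.
  j=8: B holds, but A fails at k=3 → not this j.
  j=9: B holds, but A fails at k=3 → not this j.
  j=10: B false.
No j in the window works → until fails.

False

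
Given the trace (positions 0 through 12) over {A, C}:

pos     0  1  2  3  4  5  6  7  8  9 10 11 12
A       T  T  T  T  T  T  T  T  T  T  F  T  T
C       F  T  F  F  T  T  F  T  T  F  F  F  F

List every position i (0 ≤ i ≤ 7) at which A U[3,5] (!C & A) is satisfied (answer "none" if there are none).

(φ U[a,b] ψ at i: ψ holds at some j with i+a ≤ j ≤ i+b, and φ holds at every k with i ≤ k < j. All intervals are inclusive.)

Evaluate at each i in [0,7]:
  i=0: ✓ (rhs at j=3; lhs holds on [0,2])
  i=1: ✓ (rhs at j=6; lhs holds on [1,5])
  i=2: ✓ (rhs at j=6; lhs holds on [2,5])
  i=3: ✓ (rhs at j=6; lhs holds on [3,5])
  i=4: ✓ (rhs at j=9; lhs holds on [4,8])
  i=5: ✓ (rhs at j=9; lhs holds on [5,8])
  i=6: ✓ (rhs at j=9; lhs holds on [6,8])
  i=7: ✗ (lhs fails at k=10 before rhs at j=11)

0, 1, 2, 3, 4, 5, 6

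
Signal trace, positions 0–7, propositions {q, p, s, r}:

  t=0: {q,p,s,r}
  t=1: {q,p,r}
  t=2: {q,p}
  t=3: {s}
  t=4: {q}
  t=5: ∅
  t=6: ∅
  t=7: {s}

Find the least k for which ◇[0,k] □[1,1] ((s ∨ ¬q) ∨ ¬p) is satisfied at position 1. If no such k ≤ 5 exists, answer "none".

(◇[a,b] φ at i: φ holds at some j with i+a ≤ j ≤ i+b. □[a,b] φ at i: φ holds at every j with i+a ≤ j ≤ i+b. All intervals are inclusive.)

Scan j = 1,2,… for □[1,1] ((s ∨ ¬q) ∨ ¬p):
  j=1: fails
  j=2: holds
First hit at j=2, so smallest k = 2-1 = 1.

1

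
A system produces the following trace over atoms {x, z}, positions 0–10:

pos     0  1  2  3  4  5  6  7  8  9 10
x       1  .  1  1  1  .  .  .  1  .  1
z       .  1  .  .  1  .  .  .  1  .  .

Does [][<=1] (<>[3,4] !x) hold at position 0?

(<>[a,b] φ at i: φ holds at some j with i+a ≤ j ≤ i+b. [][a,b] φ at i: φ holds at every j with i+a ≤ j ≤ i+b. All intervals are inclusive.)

Does not hold

Check <>[3,4] !x at every j in [0,1]:
  j=0: fails (none in [3,4])
  j=1: holds (witness at 5)
Fails at j=0 → formula fails.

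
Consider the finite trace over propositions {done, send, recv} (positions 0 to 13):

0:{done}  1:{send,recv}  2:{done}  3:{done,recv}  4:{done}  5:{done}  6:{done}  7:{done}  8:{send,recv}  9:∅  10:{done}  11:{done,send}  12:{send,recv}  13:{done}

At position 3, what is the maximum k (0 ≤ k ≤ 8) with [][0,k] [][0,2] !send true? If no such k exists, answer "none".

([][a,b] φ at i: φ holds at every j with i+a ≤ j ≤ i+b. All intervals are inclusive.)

[][0,2] !send must hold from j=3 onward; find where it first fails.
  j=3: holds
  j=4: holds
  j=5: holds
  j=6: fails
Holds on [3,5], so largest k = 2.

2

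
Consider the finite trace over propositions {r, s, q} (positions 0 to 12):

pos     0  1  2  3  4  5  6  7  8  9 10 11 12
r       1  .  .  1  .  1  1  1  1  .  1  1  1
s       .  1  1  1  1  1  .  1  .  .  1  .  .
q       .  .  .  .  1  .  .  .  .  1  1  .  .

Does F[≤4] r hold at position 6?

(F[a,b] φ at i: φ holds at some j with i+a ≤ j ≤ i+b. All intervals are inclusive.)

Yes

Check r at each j in [6,10]:
  j=6: true
  j=7: true
  j=8: true
  j=9: false
  j=10: true
Found at j=6 → formula holds.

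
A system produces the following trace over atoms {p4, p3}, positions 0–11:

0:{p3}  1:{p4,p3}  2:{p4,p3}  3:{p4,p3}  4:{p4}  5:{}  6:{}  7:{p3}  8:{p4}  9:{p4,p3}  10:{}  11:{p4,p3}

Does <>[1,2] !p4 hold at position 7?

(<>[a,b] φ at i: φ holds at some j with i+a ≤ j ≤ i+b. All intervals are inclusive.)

Does not hold

Check !p4 at each j in [8,9]:
  j=8: false
  j=9: false
No position in the window satisfies it → formula fails.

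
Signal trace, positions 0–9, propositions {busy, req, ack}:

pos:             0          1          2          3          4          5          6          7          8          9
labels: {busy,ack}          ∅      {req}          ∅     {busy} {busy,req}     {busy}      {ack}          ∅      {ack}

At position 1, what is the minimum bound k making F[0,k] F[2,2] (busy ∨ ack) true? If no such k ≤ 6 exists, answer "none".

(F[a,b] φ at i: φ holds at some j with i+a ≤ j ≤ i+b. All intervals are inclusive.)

1

Scan j = 1,2,… for F[2,2] (busy ∨ ack):
  j=1: fails
  j=2: holds
First hit at j=2, so smallest k = 2-1 = 1.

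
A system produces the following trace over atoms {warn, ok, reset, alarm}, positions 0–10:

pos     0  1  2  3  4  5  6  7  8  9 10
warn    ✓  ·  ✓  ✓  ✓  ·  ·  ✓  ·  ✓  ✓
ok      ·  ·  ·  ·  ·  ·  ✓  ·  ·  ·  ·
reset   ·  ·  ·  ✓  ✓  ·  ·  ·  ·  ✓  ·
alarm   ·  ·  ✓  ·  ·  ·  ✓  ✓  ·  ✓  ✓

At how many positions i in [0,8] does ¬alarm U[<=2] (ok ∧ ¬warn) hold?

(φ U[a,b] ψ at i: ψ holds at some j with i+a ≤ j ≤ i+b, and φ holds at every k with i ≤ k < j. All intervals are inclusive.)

Evaluate at each i in [0,8]:
  i=0: ✗ (no rhs in [0,2])
  i=1: ✗ (no rhs in [1,3])
  i=2: ✗ (no rhs in [2,4])
  i=3: ✗ (no rhs in [3,5])
  i=4: ✓ (rhs at j=6; lhs holds on [4,5])
  i=5: ✓ (rhs at j=6; lhs holds on [5,5])
  i=6: ✓ (rhs at j=6)
  i=7: ✗ (no rhs in [7,9])
  i=8: ✗ (no rhs in [8,10])
Positions where it holds: {4, 5, 6} → 3.

3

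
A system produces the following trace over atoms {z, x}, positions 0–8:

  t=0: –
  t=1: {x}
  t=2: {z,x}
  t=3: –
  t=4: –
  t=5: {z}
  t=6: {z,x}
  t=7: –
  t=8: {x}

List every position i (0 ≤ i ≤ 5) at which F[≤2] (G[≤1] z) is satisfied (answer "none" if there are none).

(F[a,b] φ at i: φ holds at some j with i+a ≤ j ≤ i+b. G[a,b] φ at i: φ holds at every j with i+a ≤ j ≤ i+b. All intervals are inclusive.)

3, 4, 5

Evaluate at each i in [0,5]:
  i=0: ✗ (none in [0,2])
  i=1: ✗ (none in [1,3])
  i=2: ✗ (none in [2,4])
  i=3: ✓ (witness j=5)
  i=4: ✓ (witness j=5)
  i=5: ✓ (witness j=5)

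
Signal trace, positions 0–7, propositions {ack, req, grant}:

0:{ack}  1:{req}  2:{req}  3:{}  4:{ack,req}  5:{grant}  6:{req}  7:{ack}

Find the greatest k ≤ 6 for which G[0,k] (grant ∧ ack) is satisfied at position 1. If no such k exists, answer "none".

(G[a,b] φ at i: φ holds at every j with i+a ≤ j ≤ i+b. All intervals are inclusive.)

none

(grant ∧ ack) must hold from j=1 onward; find where it first fails.
  j=1: fails → no k works.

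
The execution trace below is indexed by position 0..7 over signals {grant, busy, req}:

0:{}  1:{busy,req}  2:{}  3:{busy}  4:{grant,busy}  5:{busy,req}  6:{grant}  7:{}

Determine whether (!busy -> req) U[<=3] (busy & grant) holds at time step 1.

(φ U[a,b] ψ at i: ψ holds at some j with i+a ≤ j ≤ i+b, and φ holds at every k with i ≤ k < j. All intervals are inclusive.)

Need some j in [1,4] with (busy & grant), and (!busy -> req) at every k in [1,j-1].
  j=1: (busy & grant) false.
  j=2: (busy & grant) false.
  j=3: (busy & grant) false.
  j=4: (busy & grant) holds, but (!busy -> req) fails at k=2 → not this j.
No j in the window works → until fails.

False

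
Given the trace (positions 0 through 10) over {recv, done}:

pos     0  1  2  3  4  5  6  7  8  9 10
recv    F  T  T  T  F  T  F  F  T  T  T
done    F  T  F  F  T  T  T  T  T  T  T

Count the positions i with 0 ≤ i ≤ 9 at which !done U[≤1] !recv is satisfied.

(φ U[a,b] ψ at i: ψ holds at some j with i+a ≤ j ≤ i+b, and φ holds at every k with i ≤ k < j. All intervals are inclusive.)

5

Evaluate at each i in [0,9]:
  i=0: ✓ (rhs at j=0)
  i=1: ✗ (no rhs in [1,2])
  i=2: ✗ (no rhs in [2,3])
  i=3: ✓ (rhs at j=4; lhs holds on [3,3])
  i=4: ✓ (rhs at j=4)
  i=5: ✗ (lhs fails at k=5 before rhs at j=6)
  i=6: ✓ (rhs at j=6)
  i=7: ✓ (rhs at j=7)
  i=8: ✗ (no rhs in [8,9])
  i=9: ✗ (no rhs in [9,10])
Positions where it holds: {0, 3, 4, 6, 7} → 5.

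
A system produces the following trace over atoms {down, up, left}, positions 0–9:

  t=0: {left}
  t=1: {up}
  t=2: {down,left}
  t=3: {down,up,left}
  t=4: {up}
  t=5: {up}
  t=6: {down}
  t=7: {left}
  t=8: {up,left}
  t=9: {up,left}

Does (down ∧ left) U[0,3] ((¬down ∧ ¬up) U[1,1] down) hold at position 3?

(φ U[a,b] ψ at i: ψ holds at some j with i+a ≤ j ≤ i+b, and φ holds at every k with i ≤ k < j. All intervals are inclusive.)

Need some j in [3,6] with ((¬down ∧ ¬up) U[1,1] down), and (down ∧ left) at every k in [3,j-1].
  j=3: ((¬down ∧ ¬up) U[1,1] down) — fails.
  j=4: ((¬down ∧ ¬up) U[1,1] down) — fails.
  j=5: ((¬down ∧ ¬up) U[1,1] down) — fails.
  j=6: ((¬down ∧ ¬up) U[1,1] down) — fails.
No j in the window works → until fails.

No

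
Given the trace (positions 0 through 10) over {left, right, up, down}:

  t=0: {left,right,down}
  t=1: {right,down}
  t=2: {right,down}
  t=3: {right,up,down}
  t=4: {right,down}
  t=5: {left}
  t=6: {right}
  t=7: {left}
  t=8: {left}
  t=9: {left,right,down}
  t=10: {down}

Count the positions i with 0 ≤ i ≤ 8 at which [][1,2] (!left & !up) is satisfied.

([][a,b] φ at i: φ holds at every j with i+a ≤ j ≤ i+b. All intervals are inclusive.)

Evaluate at each i in [0,8]:
  i=0: ✓ (all of [1,2])
  i=1: ✗ (fails at j=3)
  i=2: ✗ (fails at j=3)
  i=3: ✗ (fails at j=5)
  i=4: ✗ (fails at j=5)
  i=5: ✗ (fails at j=7)
  i=6: ✗ (fails at j=7)
  i=7: ✗ (fails at j=8)
  i=8: ✗ (fails at j=9)
Positions where it holds: {0} → 1.

1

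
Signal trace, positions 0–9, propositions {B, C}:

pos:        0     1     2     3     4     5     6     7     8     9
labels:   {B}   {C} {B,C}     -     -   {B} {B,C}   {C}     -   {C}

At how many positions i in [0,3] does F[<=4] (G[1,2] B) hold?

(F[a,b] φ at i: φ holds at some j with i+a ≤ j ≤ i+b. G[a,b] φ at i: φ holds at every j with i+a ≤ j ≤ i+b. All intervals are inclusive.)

4

Evaluate at each i in [0,3]:
  i=0: ✓ (witness j=4)
  i=1: ✓ (witness j=4)
  i=2: ✓ (witness j=4)
  i=3: ✓ (witness j=4)
Positions where it holds: {0, 1, 2, 3} → 4.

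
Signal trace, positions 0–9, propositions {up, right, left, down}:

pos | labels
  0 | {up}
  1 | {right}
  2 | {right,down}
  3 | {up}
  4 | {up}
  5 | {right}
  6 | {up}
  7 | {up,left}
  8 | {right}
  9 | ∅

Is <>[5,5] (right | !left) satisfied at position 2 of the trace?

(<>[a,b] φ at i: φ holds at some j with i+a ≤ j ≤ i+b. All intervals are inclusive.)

Check (right | !left) at each j in [7,7]:
  j=7: false
No position in the window satisfies it → formula fails.

False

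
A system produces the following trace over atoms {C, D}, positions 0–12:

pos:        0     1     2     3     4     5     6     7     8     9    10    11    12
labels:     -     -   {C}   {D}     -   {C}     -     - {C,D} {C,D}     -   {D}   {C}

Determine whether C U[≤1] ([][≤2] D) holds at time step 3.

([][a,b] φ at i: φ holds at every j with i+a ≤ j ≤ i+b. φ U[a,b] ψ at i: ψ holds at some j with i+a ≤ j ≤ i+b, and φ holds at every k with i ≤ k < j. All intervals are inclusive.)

Need some j in [3,4] with [][≤2] D, and C at every k in [3,j-1].
  j=3: [][≤2] D — fails at 4.
  j=4: [][≤2] D — fails at 4.
No j in the window works → until fails.

No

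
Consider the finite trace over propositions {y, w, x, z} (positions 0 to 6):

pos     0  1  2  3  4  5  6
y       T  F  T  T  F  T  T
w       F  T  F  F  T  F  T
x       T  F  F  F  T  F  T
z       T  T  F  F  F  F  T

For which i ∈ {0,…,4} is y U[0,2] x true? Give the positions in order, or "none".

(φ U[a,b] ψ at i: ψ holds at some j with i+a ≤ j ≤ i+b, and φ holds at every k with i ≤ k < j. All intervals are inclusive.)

0, 2, 3, 4

Evaluate at each i in [0,4]:
  i=0: ✓ (rhs at j=0)
  i=1: ✗ (no rhs in [1,3])
  i=2: ✓ (rhs at j=4; lhs holds on [2,3])
  i=3: ✓ (rhs at j=4; lhs holds on [3,3])
  i=4: ✓ (rhs at j=4)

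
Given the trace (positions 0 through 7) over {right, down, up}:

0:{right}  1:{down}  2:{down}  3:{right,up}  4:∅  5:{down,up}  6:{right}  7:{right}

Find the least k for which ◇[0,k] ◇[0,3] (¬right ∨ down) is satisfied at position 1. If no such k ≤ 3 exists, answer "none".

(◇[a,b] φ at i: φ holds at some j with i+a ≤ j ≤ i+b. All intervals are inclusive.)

0

Scan j = 1,2,… for ◇[0,3] (¬right ∨ down):
  j=1: holds
First hit at j=1, so smallest k = 1-1 = 0.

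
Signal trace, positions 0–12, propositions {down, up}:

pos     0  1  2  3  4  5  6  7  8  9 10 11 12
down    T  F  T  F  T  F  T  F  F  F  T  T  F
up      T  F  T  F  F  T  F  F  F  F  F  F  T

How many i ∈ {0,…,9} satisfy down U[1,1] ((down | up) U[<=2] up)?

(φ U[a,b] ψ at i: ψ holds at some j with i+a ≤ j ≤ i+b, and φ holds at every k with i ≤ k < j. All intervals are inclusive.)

1

Evaluate at each i in [0,9]:
  i=0: ✗ (no rhs in [1,1])
  i=1: ✗ (lhs fails at k=1 before rhs at j=2)
  i=2: ✗ (no rhs in [3,3])
  i=3: ✗ (lhs fails at k=3 before rhs at j=4)
  i=4: ✓ (rhs at j=5; lhs holds on [4,4])
  i=5: ✗ (no rhs in [6,6])
  i=6: ✗ (no rhs in [7,7])
  i=7: ✗ (no rhs in [8,8])
  i=8: ✗ (no rhs in [9,9])
  i=9: ✗ (lhs fails at k=9 before rhs at j=10)
Positions where it holds: {4} → 1.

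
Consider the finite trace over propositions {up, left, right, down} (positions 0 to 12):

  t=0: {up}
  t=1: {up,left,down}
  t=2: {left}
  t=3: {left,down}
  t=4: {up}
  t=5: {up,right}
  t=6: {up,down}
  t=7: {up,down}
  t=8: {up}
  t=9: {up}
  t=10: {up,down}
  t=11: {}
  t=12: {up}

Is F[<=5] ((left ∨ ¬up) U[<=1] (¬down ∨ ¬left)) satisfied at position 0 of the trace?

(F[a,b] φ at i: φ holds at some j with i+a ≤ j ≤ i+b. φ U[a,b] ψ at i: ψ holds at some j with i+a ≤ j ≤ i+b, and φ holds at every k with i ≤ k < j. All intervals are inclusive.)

Check ((left ∨ ¬up) U[<=1] (¬down ∨ ¬left)) at each j in [0,5]:
  j=0: holds
  j=1: holds
  j=2: holds
  j=3: holds
  j=4: holds
  j=5: holds
Found at j=0 → formula holds.

True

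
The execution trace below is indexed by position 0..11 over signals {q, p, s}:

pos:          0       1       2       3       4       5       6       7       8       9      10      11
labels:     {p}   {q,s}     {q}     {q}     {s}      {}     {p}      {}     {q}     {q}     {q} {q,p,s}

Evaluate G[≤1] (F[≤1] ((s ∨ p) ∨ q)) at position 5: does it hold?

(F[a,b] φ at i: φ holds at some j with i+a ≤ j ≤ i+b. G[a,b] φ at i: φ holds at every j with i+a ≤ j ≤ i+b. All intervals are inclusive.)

Check F[≤1] ((s ∨ p) ∨ q) at every j in [5,6]:
  j=5: holds (witness at 6)
  j=6: holds (witness at 6)
All positions satisfy it → formula holds.

Yes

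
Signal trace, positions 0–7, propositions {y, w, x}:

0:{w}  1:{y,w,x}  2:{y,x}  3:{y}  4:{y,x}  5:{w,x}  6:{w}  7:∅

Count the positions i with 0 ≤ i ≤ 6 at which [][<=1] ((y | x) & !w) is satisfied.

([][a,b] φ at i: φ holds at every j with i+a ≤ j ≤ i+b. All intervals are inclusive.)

2

Evaluate at each i in [0,6]:
  i=0: ✗ (fails at j=0)
  i=1: ✗ (fails at j=1)
  i=2: ✓ (all of [2,3])
  i=3: ✓ (all of [3,4])
  i=4: ✗ (fails at j=5)
  i=5: ✗ (fails at j=5)
  i=6: ✗ (fails at j=6)
Positions where it holds: {2, 3} → 2.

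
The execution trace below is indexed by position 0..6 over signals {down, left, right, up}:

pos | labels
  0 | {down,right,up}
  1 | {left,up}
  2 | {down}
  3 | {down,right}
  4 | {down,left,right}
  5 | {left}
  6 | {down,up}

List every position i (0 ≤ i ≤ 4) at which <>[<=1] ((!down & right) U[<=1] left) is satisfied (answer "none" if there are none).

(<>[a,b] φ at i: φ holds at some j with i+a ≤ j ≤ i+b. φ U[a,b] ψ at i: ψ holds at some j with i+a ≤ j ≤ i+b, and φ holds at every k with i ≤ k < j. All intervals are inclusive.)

Evaluate at each i in [0,4]:
  i=0: ✓ (witness j=1)
  i=1: ✓ (witness j=1)
  i=2: ✗ (none in [2,3])
  i=3: ✓ (witness j=4)
  i=4: ✓ (witness j=4)

0, 1, 3, 4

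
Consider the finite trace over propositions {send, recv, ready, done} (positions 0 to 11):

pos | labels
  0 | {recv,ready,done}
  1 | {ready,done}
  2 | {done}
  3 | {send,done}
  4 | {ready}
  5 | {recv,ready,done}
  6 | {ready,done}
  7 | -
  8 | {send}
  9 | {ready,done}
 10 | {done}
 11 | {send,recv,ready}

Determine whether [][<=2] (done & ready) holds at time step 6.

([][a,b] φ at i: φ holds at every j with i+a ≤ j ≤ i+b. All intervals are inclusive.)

Does not hold

Check (done & ready) at every j in [6,8]:
  j=6: true
  j=7: false
  j=8: false
Fails at j=7 → formula fails.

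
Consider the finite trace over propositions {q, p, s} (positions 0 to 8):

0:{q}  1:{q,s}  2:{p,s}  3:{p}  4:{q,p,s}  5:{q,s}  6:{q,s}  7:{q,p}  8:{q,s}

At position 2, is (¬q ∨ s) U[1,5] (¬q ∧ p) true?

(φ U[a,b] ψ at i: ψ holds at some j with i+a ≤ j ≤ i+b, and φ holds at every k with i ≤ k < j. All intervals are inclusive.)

Holds

Need some j in [3,7] with (¬q ∧ p), and (¬q ∨ s) at every k in [2,j-1].
  j=3: (¬q ∧ p) holds; (¬q ∨ s) holds at every k in [2,2] → satisfied.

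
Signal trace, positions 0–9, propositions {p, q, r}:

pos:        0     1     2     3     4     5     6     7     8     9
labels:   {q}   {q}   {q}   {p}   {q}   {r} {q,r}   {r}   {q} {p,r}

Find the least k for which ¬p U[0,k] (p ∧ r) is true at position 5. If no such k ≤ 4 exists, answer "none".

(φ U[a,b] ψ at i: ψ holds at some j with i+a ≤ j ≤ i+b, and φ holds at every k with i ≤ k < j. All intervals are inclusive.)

4

Need earliest j ≥ 5 with (p ∧ r), and ¬p at every k in [5,j-1].
  j=5: rhs fails.
  j=6: rhs fails.
  j=7: rhs fails.
  j=8: rhs fails.
  j=9: rhs holds; lhs holds on [5,8]. k = 4.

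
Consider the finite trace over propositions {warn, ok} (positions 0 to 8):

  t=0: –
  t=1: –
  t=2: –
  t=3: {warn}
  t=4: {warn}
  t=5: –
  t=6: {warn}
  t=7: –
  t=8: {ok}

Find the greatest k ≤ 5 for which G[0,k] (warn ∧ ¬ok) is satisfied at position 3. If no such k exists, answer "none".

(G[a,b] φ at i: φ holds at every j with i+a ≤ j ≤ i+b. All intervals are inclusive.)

(warn ∧ ¬ok) must hold from j=3 onward; find where it first fails.
  j=3: holds
  j=4: holds
  j=5: fails
Holds on [3,4], so largest k = 1.

1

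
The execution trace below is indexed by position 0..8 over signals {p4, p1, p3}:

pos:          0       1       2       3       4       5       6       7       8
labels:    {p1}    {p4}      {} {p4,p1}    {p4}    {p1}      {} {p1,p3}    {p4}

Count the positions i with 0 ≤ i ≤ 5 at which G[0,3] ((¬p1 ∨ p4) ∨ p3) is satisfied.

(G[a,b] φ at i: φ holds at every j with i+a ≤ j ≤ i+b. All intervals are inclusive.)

1

Evaluate at each i in [0,5]:
  i=0: ✗ (fails at j=0)
  i=1: ✓ (all of [1,4])
  i=2: ✗ (fails at j=5)
  i=3: ✗ (fails at j=5)
  i=4: ✗ (fails at j=5)
  i=5: ✗ (fails at j=5)
Positions where it holds: {1} → 1.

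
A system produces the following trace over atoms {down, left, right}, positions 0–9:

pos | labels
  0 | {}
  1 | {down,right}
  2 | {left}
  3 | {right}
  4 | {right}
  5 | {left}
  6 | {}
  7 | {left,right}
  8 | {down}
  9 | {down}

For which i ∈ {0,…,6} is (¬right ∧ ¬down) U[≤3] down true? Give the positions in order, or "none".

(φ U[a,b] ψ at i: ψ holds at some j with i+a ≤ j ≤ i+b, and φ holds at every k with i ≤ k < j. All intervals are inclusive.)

Evaluate at each i in [0,6]:
  i=0: ✓ (rhs at j=1; lhs holds on [0,0])
  i=1: ✓ (rhs at j=1)
  i=2: ✗ (no rhs in [2,5])
  i=3: ✗ (no rhs in [3,6])
  i=4: ✗ (no rhs in [4,7])
  i=5: ✗ (lhs fails at k=7 before rhs at j=8)
  i=6: ✗ (lhs fails at k=7 before rhs at j=8)

0, 1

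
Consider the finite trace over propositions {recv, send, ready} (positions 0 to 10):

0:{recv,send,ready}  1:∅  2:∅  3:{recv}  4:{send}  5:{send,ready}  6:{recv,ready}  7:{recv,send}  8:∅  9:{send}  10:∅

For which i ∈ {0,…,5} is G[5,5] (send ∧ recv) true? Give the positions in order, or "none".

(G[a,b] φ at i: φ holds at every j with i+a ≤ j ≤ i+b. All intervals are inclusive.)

2

Evaluate at each i in [0,5]:
  i=0: ✗ (fails at j=5)
  i=1: ✗ (fails at j=6)
  i=2: ✓ (all of [7,7])
  i=3: ✗ (fails at j=8)
  i=4: ✗ (fails at j=9)
  i=5: ✗ (fails at j=10)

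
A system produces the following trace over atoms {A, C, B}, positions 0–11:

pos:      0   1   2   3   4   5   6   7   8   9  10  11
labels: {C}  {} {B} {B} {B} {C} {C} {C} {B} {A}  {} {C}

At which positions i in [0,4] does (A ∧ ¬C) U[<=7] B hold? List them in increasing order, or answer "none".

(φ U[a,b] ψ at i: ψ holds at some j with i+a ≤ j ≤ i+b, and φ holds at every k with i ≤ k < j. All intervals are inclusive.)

2, 3, 4

Evaluate at each i in [0,4]:
  i=0: ✗ (lhs fails at k=0 before rhs at j=2)
  i=1: ✗ (lhs fails at k=1 before rhs at j=2)
  i=2: ✓ (rhs at j=2)
  i=3: ✓ (rhs at j=3)
  i=4: ✓ (rhs at j=4)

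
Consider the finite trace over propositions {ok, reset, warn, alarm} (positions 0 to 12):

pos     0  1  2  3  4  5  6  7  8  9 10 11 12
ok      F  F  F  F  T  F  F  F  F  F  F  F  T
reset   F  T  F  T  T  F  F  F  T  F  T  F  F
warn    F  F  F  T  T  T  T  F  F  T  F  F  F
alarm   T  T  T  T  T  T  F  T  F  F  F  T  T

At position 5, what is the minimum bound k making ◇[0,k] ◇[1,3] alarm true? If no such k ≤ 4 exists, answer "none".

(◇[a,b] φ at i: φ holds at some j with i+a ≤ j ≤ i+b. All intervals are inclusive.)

Scan j = 5,6,… for ◇[1,3] alarm:
  j=5: holds
First hit at j=5, so smallest k = 5-5 = 0.

0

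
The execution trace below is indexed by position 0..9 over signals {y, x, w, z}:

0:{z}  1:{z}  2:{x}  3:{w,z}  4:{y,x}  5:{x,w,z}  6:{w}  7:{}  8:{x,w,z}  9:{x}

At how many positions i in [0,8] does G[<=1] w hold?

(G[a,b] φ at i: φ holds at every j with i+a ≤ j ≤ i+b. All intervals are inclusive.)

Evaluate at each i in [0,8]:
  i=0: ✗ (fails at j=0)
  i=1: ✗ (fails at j=1)
  i=2: ✗ (fails at j=2)
  i=3: ✗ (fails at j=4)
  i=4: ✗ (fails at j=4)
  i=5: ✓ (all of [5,6])
  i=6: ✗ (fails at j=7)
  i=7: ✗ (fails at j=7)
  i=8: ✗ (fails at j=9)
Positions where it holds: {5} → 1.

1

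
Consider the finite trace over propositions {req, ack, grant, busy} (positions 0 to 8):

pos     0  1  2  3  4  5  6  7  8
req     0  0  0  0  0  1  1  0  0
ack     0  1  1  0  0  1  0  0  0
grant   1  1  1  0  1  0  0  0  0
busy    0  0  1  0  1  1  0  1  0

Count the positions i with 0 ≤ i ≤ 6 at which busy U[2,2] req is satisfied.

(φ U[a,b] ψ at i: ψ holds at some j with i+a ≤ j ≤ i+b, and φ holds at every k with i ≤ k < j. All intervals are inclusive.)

1

Evaluate at each i in [0,6]:
  i=0: ✗ (no rhs in [2,2])
  i=1: ✗ (no rhs in [3,3])
  i=2: ✗ (no rhs in [4,4])
  i=3: ✗ (lhs fails at k=3 before rhs at j=5)
  i=4: ✓ (rhs at j=6; lhs holds on [4,5])
  i=5: ✗ (no rhs in [7,7])
  i=6: ✗ (no rhs in [8,8])
Positions where it holds: {4} → 1.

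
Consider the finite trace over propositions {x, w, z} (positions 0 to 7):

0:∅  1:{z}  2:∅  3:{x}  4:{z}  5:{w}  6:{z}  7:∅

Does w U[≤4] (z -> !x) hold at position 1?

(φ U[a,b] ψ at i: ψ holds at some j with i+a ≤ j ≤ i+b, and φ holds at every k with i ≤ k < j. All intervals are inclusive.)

Holds

Need some j in [1,5] with (z -> !x), and w at every k in [1,j-1].
  j=1: (z -> !x) holds; no prefix to check → satisfied.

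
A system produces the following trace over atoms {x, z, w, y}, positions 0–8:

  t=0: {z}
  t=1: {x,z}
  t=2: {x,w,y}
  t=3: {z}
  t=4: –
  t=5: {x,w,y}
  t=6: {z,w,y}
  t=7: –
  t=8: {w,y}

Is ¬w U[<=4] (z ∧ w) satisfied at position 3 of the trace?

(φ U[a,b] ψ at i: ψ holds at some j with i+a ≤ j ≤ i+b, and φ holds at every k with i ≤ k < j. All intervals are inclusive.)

No

Need some j in [3,7] with (z ∧ w), and ¬w at every k in [3,j-1].
  j=3: (z ∧ w) false.
  j=4: (z ∧ w) false.
  j=5: (z ∧ w) false.
  j=6: (z ∧ w) holds, but ¬w fails at k=5 → not this j.
  j=7: (z ∧ w) false.
No j in the window works → until fails.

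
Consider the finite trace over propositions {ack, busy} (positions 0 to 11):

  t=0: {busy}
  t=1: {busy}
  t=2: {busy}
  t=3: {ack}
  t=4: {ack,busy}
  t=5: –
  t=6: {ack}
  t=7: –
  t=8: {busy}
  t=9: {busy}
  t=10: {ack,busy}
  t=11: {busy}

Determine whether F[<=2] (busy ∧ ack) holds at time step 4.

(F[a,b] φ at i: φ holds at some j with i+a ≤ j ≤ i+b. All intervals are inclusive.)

Check (busy ∧ ack) at each j in [4,6]:
  j=4: true
  j=5: false
  j=6: false
Found at j=4 → formula holds.

True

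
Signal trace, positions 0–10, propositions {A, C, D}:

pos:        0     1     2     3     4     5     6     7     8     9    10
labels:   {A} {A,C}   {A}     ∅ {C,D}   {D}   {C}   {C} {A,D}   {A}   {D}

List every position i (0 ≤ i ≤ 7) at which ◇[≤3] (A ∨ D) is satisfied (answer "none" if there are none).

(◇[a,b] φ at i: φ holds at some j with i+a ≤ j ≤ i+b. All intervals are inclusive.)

0, 1, 2, 3, 4, 5, 6, 7

Evaluate at each i in [0,7]:
  i=0: ✓ (witness j=0)
  i=1: ✓ (witness j=1)
  i=2: ✓ (witness j=2)
  i=3: ✓ (witness j=4)
  i=4: ✓ (witness j=4)
  i=5: ✓ (witness j=5)
  i=6: ✓ (witness j=8)
  i=7: ✓ (witness j=8)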